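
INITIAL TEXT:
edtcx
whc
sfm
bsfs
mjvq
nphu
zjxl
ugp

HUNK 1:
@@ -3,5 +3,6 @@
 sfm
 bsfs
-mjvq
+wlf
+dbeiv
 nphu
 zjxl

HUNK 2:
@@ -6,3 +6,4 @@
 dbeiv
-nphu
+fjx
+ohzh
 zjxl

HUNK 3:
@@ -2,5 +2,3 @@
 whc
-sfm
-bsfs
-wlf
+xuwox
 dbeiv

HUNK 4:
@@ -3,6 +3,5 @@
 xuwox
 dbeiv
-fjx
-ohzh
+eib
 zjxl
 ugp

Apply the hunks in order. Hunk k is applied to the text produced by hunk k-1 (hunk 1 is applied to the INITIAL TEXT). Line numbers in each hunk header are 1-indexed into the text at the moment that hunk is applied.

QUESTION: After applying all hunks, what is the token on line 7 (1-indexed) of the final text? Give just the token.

Hunk 1: at line 3 remove [mjvq] add [wlf,dbeiv] -> 9 lines: edtcx whc sfm bsfs wlf dbeiv nphu zjxl ugp
Hunk 2: at line 6 remove [nphu] add [fjx,ohzh] -> 10 lines: edtcx whc sfm bsfs wlf dbeiv fjx ohzh zjxl ugp
Hunk 3: at line 2 remove [sfm,bsfs,wlf] add [xuwox] -> 8 lines: edtcx whc xuwox dbeiv fjx ohzh zjxl ugp
Hunk 4: at line 3 remove [fjx,ohzh] add [eib] -> 7 lines: edtcx whc xuwox dbeiv eib zjxl ugp
Final line 7: ugp

Answer: ugp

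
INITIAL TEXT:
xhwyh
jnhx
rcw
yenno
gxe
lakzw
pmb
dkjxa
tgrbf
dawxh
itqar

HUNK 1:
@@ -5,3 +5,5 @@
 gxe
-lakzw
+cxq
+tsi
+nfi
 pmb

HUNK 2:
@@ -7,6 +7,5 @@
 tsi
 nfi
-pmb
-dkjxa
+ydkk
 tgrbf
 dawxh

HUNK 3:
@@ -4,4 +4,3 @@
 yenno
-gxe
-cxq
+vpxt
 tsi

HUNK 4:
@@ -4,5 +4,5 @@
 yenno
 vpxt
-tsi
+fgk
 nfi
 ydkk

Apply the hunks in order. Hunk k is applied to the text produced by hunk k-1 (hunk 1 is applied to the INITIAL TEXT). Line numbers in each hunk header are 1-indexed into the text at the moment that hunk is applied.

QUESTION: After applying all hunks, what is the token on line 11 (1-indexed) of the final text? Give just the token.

Hunk 1: at line 5 remove [lakzw] add [cxq,tsi,nfi] -> 13 lines: xhwyh jnhx rcw yenno gxe cxq tsi nfi pmb dkjxa tgrbf dawxh itqar
Hunk 2: at line 7 remove [pmb,dkjxa] add [ydkk] -> 12 lines: xhwyh jnhx rcw yenno gxe cxq tsi nfi ydkk tgrbf dawxh itqar
Hunk 3: at line 4 remove [gxe,cxq] add [vpxt] -> 11 lines: xhwyh jnhx rcw yenno vpxt tsi nfi ydkk tgrbf dawxh itqar
Hunk 4: at line 4 remove [tsi] add [fgk] -> 11 lines: xhwyh jnhx rcw yenno vpxt fgk nfi ydkk tgrbf dawxh itqar
Final line 11: itqar

Answer: itqar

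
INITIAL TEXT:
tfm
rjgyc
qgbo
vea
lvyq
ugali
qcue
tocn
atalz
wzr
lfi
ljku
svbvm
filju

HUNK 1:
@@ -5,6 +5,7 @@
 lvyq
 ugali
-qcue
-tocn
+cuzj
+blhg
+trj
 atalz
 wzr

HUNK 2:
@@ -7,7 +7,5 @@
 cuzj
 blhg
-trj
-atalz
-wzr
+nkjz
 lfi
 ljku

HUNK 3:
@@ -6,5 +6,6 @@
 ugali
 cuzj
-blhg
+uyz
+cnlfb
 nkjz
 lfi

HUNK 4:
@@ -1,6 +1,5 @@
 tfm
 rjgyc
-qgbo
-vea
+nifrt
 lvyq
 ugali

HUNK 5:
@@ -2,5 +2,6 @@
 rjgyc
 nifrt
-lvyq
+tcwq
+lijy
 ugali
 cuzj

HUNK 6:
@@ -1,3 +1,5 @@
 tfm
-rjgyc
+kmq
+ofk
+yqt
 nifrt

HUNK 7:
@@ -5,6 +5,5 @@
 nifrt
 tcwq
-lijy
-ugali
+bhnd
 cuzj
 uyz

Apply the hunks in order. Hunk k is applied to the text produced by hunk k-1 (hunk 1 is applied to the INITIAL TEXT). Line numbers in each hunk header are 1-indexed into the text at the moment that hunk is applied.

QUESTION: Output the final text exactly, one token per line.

Answer: tfm
kmq
ofk
yqt
nifrt
tcwq
bhnd
cuzj
uyz
cnlfb
nkjz
lfi
ljku
svbvm
filju

Derivation:
Hunk 1: at line 5 remove [qcue,tocn] add [cuzj,blhg,trj] -> 15 lines: tfm rjgyc qgbo vea lvyq ugali cuzj blhg trj atalz wzr lfi ljku svbvm filju
Hunk 2: at line 7 remove [trj,atalz,wzr] add [nkjz] -> 13 lines: tfm rjgyc qgbo vea lvyq ugali cuzj blhg nkjz lfi ljku svbvm filju
Hunk 3: at line 6 remove [blhg] add [uyz,cnlfb] -> 14 lines: tfm rjgyc qgbo vea lvyq ugali cuzj uyz cnlfb nkjz lfi ljku svbvm filju
Hunk 4: at line 1 remove [qgbo,vea] add [nifrt] -> 13 lines: tfm rjgyc nifrt lvyq ugali cuzj uyz cnlfb nkjz lfi ljku svbvm filju
Hunk 5: at line 2 remove [lvyq] add [tcwq,lijy] -> 14 lines: tfm rjgyc nifrt tcwq lijy ugali cuzj uyz cnlfb nkjz lfi ljku svbvm filju
Hunk 6: at line 1 remove [rjgyc] add [kmq,ofk,yqt] -> 16 lines: tfm kmq ofk yqt nifrt tcwq lijy ugali cuzj uyz cnlfb nkjz lfi ljku svbvm filju
Hunk 7: at line 5 remove [lijy,ugali] add [bhnd] -> 15 lines: tfm kmq ofk yqt nifrt tcwq bhnd cuzj uyz cnlfb nkjz lfi ljku svbvm filju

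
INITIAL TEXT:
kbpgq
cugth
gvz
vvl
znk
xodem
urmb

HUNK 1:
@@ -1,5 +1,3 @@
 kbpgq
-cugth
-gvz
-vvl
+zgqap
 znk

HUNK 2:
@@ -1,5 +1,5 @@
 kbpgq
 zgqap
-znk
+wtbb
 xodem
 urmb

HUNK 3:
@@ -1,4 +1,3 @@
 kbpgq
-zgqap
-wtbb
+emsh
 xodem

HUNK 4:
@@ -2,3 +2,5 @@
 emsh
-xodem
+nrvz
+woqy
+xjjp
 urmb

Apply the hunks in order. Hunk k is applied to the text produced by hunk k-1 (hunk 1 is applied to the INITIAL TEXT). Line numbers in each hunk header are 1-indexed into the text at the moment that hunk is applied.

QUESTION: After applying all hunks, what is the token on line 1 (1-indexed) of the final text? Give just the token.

Answer: kbpgq

Derivation:
Hunk 1: at line 1 remove [cugth,gvz,vvl] add [zgqap] -> 5 lines: kbpgq zgqap znk xodem urmb
Hunk 2: at line 1 remove [znk] add [wtbb] -> 5 lines: kbpgq zgqap wtbb xodem urmb
Hunk 3: at line 1 remove [zgqap,wtbb] add [emsh] -> 4 lines: kbpgq emsh xodem urmb
Hunk 4: at line 2 remove [xodem] add [nrvz,woqy,xjjp] -> 6 lines: kbpgq emsh nrvz woqy xjjp urmb
Final line 1: kbpgq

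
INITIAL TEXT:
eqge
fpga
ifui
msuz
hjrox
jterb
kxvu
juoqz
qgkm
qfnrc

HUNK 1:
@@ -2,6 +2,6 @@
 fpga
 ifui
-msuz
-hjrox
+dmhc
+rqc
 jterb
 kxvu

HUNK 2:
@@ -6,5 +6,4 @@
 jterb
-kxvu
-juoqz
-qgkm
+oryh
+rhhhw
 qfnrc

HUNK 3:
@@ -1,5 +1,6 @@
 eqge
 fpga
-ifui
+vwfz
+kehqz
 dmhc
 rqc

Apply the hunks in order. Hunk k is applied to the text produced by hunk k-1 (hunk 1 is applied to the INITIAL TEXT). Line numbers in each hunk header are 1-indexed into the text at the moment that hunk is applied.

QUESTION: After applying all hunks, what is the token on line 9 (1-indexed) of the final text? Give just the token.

Answer: rhhhw

Derivation:
Hunk 1: at line 2 remove [msuz,hjrox] add [dmhc,rqc] -> 10 lines: eqge fpga ifui dmhc rqc jterb kxvu juoqz qgkm qfnrc
Hunk 2: at line 6 remove [kxvu,juoqz,qgkm] add [oryh,rhhhw] -> 9 lines: eqge fpga ifui dmhc rqc jterb oryh rhhhw qfnrc
Hunk 3: at line 1 remove [ifui] add [vwfz,kehqz] -> 10 lines: eqge fpga vwfz kehqz dmhc rqc jterb oryh rhhhw qfnrc
Final line 9: rhhhw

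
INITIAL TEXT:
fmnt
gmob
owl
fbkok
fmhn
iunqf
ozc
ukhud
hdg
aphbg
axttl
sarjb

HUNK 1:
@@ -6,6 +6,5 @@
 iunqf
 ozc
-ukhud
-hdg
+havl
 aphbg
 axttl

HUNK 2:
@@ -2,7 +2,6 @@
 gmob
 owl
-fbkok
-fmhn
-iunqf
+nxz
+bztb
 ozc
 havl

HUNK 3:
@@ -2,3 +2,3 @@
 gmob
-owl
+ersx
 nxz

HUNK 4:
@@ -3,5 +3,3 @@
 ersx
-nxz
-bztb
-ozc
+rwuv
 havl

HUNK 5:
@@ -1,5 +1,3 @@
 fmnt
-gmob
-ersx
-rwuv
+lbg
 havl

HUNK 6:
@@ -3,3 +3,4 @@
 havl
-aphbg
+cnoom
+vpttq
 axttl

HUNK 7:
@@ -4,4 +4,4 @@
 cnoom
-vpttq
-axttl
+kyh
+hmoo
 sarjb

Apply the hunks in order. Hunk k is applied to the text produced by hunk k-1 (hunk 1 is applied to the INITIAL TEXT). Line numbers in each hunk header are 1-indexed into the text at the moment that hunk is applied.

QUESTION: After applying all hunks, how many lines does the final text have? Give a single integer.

Hunk 1: at line 6 remove [ukhud,hdg] add [havl] -> 11 lines: fmnt gmob owl fbkok fmhn iunqf ozc havl aphbg axttl sarjb
Hunk 2: at line 2 remove [fbkok,fmhn,iunqf] add [nxz,bztb] -> 10 lines: fmnt gmob owl nxz bztb ozc havl aphbg axttl sarjb
Hunk 3: at line 2 remove [owl] add [ersx] -> 10 lines: fmnt gmob ersx nxz bztb ozc havl aphbg axttl sarjb
Hunk 4: at line 3 remove [nxz,bztb,ozc] add [rwuv] -> 8 lines: fmnt gmob ersx rwuv havl aphbg axttl sarjb
Hunk 5: at line 1 remove [gmob,ersx,rwuv] add [lbg] -> 6 lines: fmnt lbg havl aphbg axttl sarjb
Hunk 6: at line 3 remove [aphbg] add [cnoom,vpttq] -> 7 lines: fmnt lbg havl cnoom vpttq axttl sarjb
Hunk 7: at line 4 remove [vpttq,axttl] add [kyh,hmoo] -> 7 lines: fmnt lbg havl cnoom kyh hmoo sarjb
Final line count: 7

Answer: 7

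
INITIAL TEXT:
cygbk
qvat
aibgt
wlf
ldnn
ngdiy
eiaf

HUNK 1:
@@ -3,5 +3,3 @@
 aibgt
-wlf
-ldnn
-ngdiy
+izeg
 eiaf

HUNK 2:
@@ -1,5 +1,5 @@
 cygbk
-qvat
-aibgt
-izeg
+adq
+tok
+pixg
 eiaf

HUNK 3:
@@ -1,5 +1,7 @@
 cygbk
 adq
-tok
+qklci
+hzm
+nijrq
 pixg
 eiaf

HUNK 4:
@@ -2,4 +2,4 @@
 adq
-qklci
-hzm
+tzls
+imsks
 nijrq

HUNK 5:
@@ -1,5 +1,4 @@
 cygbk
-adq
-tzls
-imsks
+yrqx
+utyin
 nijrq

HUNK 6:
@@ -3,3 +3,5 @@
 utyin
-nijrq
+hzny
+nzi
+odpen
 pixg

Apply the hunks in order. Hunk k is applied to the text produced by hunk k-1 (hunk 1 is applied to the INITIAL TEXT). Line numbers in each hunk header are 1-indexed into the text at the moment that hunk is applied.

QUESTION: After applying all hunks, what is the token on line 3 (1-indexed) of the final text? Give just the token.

Answer: utyin

Derivation:
Hunk 1: at line 3 remove [wlf,ldnn,ngdiy] add [izeg] -> 5 lines: cygbk qvat aibgt izeg eiaf
Hunk 2: at line 1 remove [qvat,aibgt,izeg] add [adq,tok,pixg] -> 5 lines: cygbk adq tok pixg eiaf
Hunk 3: at line 1 remove [tok] add [qklci,hzm,nijrq] -> 7 lines: cygbk adq qklci hzm nijrq pixg eiaf
Hunk 4: at line 2 remove [qklci,hzm] add [tzls,imsks] -> 7 lines: cygbk adq tzls imsks nijrq pixg eiaf
Hunk 5: at line 1 remove [adq,tzls,imsks] add [yrqx,utyin] -> 6 lines: cygbk yrqx utyin nijrq pixg eiaf
Hunk 6: at line 3 remove [nijrq] add [hzny,nzi,odpen] -> 8 lines: cygbk yrqx utyin hzny nzi odpen pixg eiaf
Final line 3: utyin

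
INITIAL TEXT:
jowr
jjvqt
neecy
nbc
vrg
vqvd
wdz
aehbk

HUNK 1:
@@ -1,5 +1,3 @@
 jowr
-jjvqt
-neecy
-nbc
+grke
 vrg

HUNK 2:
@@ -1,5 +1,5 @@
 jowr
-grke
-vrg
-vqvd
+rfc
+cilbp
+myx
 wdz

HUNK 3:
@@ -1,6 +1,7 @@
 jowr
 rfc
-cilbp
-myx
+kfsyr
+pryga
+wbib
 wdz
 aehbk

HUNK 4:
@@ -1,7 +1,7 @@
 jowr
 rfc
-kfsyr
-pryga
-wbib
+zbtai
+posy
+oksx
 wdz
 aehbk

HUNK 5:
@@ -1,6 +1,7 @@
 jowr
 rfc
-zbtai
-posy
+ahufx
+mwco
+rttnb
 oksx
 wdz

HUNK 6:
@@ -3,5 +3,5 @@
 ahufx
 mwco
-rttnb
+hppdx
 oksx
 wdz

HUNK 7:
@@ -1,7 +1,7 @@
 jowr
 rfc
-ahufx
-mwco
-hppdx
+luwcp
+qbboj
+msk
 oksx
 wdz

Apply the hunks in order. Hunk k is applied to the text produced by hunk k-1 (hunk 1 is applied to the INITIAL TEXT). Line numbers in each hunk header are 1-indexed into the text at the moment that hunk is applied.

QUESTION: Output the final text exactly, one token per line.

Answer: jowr
rfc
luwcp
qbboj
msk
oksx
wdz
aehbk

Derivation:
Hunk 1: at line 1 remove [jjvqt,neecy,nbc] add [grke] -> 6 lines: jowr grke vrg vqvd wdz aehbk
Hunk 2: at line 1 remove [grke,vrg,vqvd] add [rfc,cilbp,myx] -> 6 lines: jowr rfc cilbp myx wdz aehbk
Hunk 3: at line 1 remove [cilbp,myx] add [kfsyr,pryga,wbib] -> 7 lines: jowr rfc kfsyr pryga wbib wdz aehbk
Hunk 4: at line 1 remove [kfsyr,pryga,wbib] add [zbtai,posy,oksx] -> 7 lines: jowr rfc zbtai posy oksx wdz aehbk
Hunk 5: at line 1 remove [zbtai,posy] add [ahufx,mwco,rttnb] -> 8 lines: jowr rfc ahufx mwco rttnb oksx wdz aehbk
Hunk 6: at line 3 remove [rttnb] add [hppdx] -> 8 lines: jowr rfc ahufx mwco hppdx oksx wdz aehbk
Hunk 7: at line 1 remove [ahufx,mwco,hppdx] add [luwcp,qbboj,msk] -> 8 lines: jowr rfc luwcp qbboj msk oksx wdz aehbk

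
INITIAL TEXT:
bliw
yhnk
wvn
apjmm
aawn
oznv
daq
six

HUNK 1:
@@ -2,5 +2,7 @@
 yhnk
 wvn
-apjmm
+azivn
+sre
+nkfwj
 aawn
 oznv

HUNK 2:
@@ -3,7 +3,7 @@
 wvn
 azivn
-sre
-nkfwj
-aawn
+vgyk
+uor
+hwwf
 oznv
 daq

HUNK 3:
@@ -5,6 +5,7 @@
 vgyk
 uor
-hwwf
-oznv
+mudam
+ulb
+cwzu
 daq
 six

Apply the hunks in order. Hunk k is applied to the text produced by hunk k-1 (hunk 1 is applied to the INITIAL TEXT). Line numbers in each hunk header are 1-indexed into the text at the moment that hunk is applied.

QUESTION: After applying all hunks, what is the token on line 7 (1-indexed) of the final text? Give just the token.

Answer: mudam

Derivation:
Hunk 1: at line 2 remove [apjmm] add [azivn,sre,nkfwj] -> 10 lines: bliw yhnk wvn azivn sre nkfwj aawn oznv daq six
Hunk 2: at line 3 remove [sre,nkfwj,aawn] add [vgyk,uor,hwwf] -> 10 lines: bliw yhnk wvn azivn vgyk uor hwwf oznv daq six
Hunk 3: at line 5 remove [hwwf,oznv] add [mudam,ulb,cwzu] -> 11 lines: bliw yhnk wvn azivn vgyk uor mudam ulb cwzu daq six
Final line 7: mudam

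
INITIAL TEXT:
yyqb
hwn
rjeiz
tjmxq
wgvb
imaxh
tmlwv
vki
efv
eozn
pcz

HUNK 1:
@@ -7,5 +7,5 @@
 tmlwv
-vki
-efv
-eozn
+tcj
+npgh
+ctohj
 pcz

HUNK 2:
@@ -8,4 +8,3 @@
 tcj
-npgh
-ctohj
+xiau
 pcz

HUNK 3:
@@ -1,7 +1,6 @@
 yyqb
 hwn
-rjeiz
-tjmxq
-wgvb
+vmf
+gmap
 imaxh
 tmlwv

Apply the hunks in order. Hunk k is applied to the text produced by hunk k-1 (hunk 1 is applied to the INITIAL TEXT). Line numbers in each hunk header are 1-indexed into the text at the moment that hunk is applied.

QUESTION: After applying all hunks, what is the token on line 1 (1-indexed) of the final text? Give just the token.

Hunk 1: at line 7 remove [vki,efv,eozn] add [tcj,npgh,ctohj] -> 11 lines: yyqb hwn rjeiz tjmxq wgvb imaxh tmlwv tcj npgh ctohj pcz
Hunk 2: at line 8 remove [npgh,ctohj] add [xiau] -> 10 lines: yyqb hwn rjeiz tjmxq wgvb imaxh tmlwv tcj xiau pcz
Hunk 3: at line 1 remove [rjeiz,tjmxq,wgvb] add [vmf,gmap] -> 9 lines: yyqb hwn vmf gmap imaxh tmlwv tcj xiau pcz
Final line 1: yyqb

Answer: yyqb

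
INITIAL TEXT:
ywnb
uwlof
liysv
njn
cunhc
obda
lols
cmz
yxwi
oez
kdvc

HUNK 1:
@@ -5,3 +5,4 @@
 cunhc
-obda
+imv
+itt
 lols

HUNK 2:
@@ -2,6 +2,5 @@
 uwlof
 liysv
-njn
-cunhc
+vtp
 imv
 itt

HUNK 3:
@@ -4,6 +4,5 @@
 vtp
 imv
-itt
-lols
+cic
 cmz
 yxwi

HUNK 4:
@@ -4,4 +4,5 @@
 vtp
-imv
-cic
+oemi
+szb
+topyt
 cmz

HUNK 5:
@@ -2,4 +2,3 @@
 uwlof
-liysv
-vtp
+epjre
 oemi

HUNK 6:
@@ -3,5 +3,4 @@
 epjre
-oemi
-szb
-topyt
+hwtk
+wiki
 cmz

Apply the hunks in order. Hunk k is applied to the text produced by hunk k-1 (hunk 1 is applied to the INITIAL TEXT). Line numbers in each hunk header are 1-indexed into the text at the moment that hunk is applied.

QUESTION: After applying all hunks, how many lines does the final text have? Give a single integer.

Hunk 1: at line 5 remove [obda] add [imv,itt] -> 12 lines: ywnb uwlof liysv njn cunhc imv itt lols cmz yxwi oez kdvc
Hunk 2: at line 2 remove [njn,cunhc] add [vtp] -> 11 lines: ywnb uwlof liysv vtp imv itt lols cmz yxwi oez kdvc
Hunk 3: at line 4 remove [itt,lols] add [cic] -> 10 lines: ywnb uwlof liysv vtp imv cic cmz yxwi oez kdvc
Hunk 4: at line 4 remove [imv,cic] add [oemi,szb,topyt] -> 11 lines: ywnb uwlof liysv vtp oemi szb topyt cmz yxwi oez kdvc
Hunk 5: at line 2 remove [liysv,vtp] add [epjre] -> 10 lines: ywnb uwlof epjre oemi szb topyt cmz yxwi oez kdvc
Hunk 6: at line 3 remove [oemi,szb,topyt] add [hwtk,wiki] -> 9 lines: ywnb uwlof epjre hwtk wiki cmz yxwi oez kdvc
Final line count: 9

Answer: 9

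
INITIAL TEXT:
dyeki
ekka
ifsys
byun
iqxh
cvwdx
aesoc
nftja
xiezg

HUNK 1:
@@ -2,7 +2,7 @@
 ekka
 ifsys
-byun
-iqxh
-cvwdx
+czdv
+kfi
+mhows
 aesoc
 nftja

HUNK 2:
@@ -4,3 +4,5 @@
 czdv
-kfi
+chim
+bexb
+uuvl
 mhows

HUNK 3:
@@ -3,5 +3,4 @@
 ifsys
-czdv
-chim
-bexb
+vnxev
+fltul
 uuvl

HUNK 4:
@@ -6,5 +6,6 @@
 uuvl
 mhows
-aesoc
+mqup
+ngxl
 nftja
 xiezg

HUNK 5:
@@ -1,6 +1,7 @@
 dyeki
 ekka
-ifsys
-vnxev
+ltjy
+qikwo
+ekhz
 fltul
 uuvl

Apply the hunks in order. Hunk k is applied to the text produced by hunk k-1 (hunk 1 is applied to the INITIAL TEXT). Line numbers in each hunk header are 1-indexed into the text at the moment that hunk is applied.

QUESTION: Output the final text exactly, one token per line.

Hunk 1: at line 2 remove [byun,iqxh,cvwdx] add [czdv,kfi,mhows] -> 9 lines: dyeki ekka ifsys czdv kfi mhows aesoc nftja xiezg
Hunk 2: at line 4 remove [kfi] add [chim,bexb,uuvl] -> 11 lines: dyeki ekka ifsys czdv chim bexb uuvl mhows aesoc nftja xiezg
Hunk 3: at line 3 remove [czdv,chim,bexb] add [vnxev,fltul] -> 10 lines: dyeki ekka ifsys vnxev fltul uuvl mhows aesoc nftja xiezg
Hunk 4: at line 6 remove [aesoc] add [mqup,ngxl] -> 11 lines: dyeki ekka ifsys vnxev fltul uuvl mhows mqup ngxl nftja xiezg
Hunk 5: at line 1 remove [ifsys,vnxev] add [ltjy,qikwo,ekhz] -> 12 lines: dyeki ekka ltjy qikwo ekhz fltul uuvl mhows mqup ngxl nftja xiezg

Answer: dyeki
ekka
ltjy
qikwo
ekhz
fltul
uuvl
mhows
mqup
ngxl
nftja
xiezg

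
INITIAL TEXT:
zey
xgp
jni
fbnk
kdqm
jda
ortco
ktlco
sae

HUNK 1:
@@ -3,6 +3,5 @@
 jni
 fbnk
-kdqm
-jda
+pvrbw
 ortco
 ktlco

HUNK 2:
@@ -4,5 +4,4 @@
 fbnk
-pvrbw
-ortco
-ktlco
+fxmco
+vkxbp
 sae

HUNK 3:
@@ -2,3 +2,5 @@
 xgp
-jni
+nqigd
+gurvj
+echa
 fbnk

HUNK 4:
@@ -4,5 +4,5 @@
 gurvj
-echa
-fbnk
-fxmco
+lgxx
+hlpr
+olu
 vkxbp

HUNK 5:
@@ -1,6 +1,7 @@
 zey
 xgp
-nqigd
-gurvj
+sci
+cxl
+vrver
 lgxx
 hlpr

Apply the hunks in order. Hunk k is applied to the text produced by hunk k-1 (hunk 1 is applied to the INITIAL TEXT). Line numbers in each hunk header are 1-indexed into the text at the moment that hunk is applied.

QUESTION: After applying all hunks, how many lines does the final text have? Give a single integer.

Answer: 10

Derivation:
Hunk 1: at line 3 remove [kdqm,jda] add [pvrbw] -> 8 lines: zey xgp jni fbnk pvrbw ortco ktlco sae
Hunk 2: at line 4 remove [pvrbw,ortco,ktlco] add [fxmco,vkxbp] -> 7 lines: zey xgp jni fbnk fxmco vkxbp sae
Hunk 3: at line 2 remove [jni] add [nqigd,gurvj,echa] -> 9 lines: zey xgp nqigd gurvj echa fbnk fxmco vkxbp sae
Hunk 4: at line 4 remove [echa,fbnk,fxmco] add [lgxx,hlpr,olu] -> 9 lines: zey xgp nqigd gurvj lgxx hlpr olu vkxbp sae
Hunk 5: at line 1 remove [nqigd,gurvj] add [sci,cxl,vrver] -> 10 lines: zey xgp sci cxl vrver lgxx hlpr olu vkxbp sae
Final line count: 10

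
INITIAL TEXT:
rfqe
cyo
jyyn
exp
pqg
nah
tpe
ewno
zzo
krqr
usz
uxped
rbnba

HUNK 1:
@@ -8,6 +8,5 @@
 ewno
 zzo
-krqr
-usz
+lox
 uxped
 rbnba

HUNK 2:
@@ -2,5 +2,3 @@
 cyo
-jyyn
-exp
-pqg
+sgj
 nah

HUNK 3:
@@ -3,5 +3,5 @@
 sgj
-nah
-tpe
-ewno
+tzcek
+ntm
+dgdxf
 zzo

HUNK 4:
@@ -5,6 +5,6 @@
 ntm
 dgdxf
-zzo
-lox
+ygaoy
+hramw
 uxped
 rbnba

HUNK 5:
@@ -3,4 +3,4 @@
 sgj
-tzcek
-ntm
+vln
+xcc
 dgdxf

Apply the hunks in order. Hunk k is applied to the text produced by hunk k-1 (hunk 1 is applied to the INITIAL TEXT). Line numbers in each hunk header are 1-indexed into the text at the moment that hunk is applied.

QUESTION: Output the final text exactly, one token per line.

Answer: rfqe
cyo
sgj
vln
xcc
dgdxf
ygaoy
hramw
uxped
rbnba

Derivation:
Hunk 1: at line 8 remove [krqr,usz] add [lox] -> 12 lines: rfqe cyo jyyn exp pqg nah tpe ewno zzo lox uxped rbnba
Hunk 2: at line 2 remove [jyyn,exp,pqg] add [sgj] -> 10 lines: rfqe cyo sgj nah tpe ewno zzo lox uxped rbnba
Hunk 3: at line 3 remove [nah,tpe,ewno] add [tzcek,ntm,dgdxf] -> 10 lines: rfqe cyo sgj tzcek ntm dgdxf zzo lox uxped rbnba
Hunk 4: at line 5 remove [zzo,lox] add [ygaoy,hramw] -> 10 lines: rfqe cyo sgj tzcek ntm dgdxf ygaoy hramw uxped rbnba
Hunk 5: at line 3 remove [tzcek,ntm] add [vln,xcc] -> 10 lines: rfqe cyo sgj vln xcc dgdxf ygaoy hramw uxped rbnba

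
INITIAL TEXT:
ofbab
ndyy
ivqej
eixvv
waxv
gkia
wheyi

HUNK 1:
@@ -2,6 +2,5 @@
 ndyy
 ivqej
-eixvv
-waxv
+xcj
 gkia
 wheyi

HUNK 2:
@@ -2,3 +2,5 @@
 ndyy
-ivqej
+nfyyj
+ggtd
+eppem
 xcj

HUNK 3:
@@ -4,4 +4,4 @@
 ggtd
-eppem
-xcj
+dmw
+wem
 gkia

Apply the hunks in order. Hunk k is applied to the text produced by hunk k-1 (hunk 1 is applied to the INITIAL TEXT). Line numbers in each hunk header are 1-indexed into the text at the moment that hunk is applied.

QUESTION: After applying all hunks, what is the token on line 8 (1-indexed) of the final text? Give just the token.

Answer: wheyi

Derivation:
Hunk 1: at line 2 remove [eixvv,waxv] add [xcj] -> 6 lines: ofbab ndyy ivqej xcj gkia wheyi
Hunk 2: at line 2 remove [ivqej] add [nfyyj,ggtd,eppem] -> 8 lines: ofbab ndyy nfyyj ggtd eppem xcj gkia wheyi
Hunk 3: at line 4 remove [eppem,xcj] add [dmw,wem] -> 8 lines: ofbab ndyy nfyyj ggtd dmw wem gkia wheyi
Final line 8: wheyi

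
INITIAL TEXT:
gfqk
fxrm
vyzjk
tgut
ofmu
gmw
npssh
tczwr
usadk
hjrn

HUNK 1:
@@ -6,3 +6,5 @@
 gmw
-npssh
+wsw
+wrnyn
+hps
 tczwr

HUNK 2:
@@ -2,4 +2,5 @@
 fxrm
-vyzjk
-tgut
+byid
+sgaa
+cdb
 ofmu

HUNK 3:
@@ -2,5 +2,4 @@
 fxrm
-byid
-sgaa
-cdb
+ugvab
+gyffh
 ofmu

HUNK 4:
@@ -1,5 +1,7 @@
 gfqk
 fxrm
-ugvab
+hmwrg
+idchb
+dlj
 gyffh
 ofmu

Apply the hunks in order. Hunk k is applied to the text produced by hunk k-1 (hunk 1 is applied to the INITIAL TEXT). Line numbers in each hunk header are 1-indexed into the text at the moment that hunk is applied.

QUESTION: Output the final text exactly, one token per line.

Answer: gfqk
fxrm
hmwrg
idchb
dlj
gyffh
ofmu
gmw
wsw
wrnyn
hps
tczwr
usadk
hjrn

Derivation:
Hunk 1: at line 6 remove [npssh] add [wsw,wrnyn,hps] -> 12 lines: gfqk fxrm vyzjk tgut ofmu gmw wsw wrnyn hps tczwr usadk hjrn
Hunk 2: at line 2 remove [vyzjk,tgut] add [byid,sgaa,cdb] -> 13 lines: gfqk fxrm byid sgaa cdb ofmu gmw wsw wrnyn hps tczwr usadk hjrn
Hunk 3: at line 2 remove [byid,sgaa,cdb] add [ugvab,gyffh] -> 12 lines: gfqk fxrm ugvab gyffh ofmu gmw wsw wrnyn hps tczwr usadk hjrn
Hunk 4: at line 1 remove [ugvab] add [hmwrg,idchb,dlj] -> 14 lines: gfqk fxrm hmwrg idchb dlj gyffh ofmu gmw wsw wrnyn hps tczwr usadk hjrn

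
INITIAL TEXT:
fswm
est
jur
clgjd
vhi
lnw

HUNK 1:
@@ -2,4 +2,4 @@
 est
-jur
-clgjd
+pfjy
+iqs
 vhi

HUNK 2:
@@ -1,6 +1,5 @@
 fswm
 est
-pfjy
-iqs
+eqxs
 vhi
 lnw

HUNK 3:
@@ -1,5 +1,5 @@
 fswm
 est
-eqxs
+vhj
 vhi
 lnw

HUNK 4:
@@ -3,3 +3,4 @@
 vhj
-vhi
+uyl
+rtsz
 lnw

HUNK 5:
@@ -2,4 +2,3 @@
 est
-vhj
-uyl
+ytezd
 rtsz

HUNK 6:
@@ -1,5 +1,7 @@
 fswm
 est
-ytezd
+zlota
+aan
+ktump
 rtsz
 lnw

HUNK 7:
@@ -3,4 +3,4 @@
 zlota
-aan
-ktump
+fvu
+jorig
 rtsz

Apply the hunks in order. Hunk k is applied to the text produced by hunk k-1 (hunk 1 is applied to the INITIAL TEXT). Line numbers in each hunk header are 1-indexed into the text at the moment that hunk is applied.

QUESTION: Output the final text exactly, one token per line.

Answer: fswm
est
zlota
fvu
jorig
rtsz
lnw

Derivation:
Hunk 1: at line 2 remove [jur,clgjd] add [pfjy,iqs] -> 6 lines: fswm est pfjy iqs vhi lnw
Hunk 2: at line 1 remove [pfjy,iqs] add [eqxs] -> 5 lines: fswm est eqxs vhi lnw
Hunk 3: at line 1 remove [eqxs] add [vhj] -> 5 lines: fswm est vhj vhi lnw
Hunk 4: at line 3 remove [vhi] add [uyl,rtsz] -> 6 lines: fswm est vhj uyl rtsz lnw
Hunk 5: at line 2 remove [vhj,uyl] add [ytezd] -> 5 lines: fswm est ytezd rtsz lnw
Hunk 6: at line 1 remove [ytezd] add [zlota,aan,ktump] -> 7 lines: fswm est zlota aan ktump rtsz lnw
Hunk 7: at line 3 remove [aan,ktump] add [fvu,jorig] -> 7 lines: fswm est zlota fvu jorig rtsz lnw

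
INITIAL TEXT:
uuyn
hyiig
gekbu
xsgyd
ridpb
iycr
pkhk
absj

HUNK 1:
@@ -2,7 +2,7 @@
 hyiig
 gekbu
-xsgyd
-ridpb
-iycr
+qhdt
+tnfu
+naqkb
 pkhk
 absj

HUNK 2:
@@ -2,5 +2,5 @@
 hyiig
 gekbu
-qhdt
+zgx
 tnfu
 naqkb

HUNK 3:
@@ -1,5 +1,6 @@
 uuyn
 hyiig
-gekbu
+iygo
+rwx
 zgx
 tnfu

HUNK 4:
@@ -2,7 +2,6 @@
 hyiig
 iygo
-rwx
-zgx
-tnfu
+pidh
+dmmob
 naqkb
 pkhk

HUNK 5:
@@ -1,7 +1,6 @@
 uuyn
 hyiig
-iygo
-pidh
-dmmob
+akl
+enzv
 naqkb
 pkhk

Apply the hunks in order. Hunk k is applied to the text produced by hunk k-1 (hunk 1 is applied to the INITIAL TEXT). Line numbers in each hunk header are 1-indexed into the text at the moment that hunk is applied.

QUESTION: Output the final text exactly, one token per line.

Answer: uuyn
hyiig
akl
enzv
naqkb
pkhk
absj

Derivation:
Hunk 1: at line 2 remove [xsgyd,ridpb,iycr] add [qhdt,tnfu,naqkb] -> 8 lines: uuyn hyiig gekbu qhdt tnfu naqkb pkhk absj
Hunk 2: at line 2 remove [qhdt] add [zgx] -> 8 lines: uuyn hyiig gekbu zgx tnfu naqkb pkhk absj
Hunk 3: at line 1 remove [gekbu] add [iygo,rwx] -> 9 lines: uuyn hyiig iygo rwx zgx tnfu naqkb pkhk absj
Hunk 4: at line 2 remove [rwx,zgx,tnfu] add [pidh,dmmob] -> 8 lines: uuyn hyiig iygo pidh dmmob naqkb pkhk absj
Hunk 5: at line 1 remove [iygo,pidh,dmmob] add [akl,enzv] -> 7 lines: uuyn hyiig akl enzv naqkb pkhk absj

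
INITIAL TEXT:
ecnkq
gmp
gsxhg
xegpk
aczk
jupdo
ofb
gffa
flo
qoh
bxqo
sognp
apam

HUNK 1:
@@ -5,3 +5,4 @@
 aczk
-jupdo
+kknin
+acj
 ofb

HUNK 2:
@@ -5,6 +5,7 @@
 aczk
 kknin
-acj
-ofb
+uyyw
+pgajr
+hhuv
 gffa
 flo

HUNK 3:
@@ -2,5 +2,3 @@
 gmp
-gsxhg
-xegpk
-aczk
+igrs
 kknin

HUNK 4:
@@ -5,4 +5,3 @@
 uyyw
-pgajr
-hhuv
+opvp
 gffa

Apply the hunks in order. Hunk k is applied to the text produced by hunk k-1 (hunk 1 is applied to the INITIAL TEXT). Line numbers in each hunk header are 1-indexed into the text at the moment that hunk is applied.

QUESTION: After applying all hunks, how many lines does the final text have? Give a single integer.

Hunk 1: at line 5 remove [jupdo] add [kknin,acj] -> 14 lines: ecnkq gmp gsxhg xegpk aczk kknin acj ofb gffa flo qoh bxqo sognp apam
Hunk 2: at line 5 remove [acj,ofb] add [uyyw,pgajr,hhuv] -> 15 lines: ecnkq gmp gsxhg xegpk aczk kknin uyyw pgajr hhuv gffa flo qoh bxqo sognp apam
Hunk 3: at line 2 remove [gsxhg,xegpk,aczk] add [igrs] -> 13 lines: ecnkq gmp igrs kknin uyyw pgajr hhuv gffa flo qoh bxqo sognp apam
Hunk 4: at line 5 remove [pgajr,hhuv] add [opvp] -> 12 lines: ecnkq gmp igrs kknin uyyw opvp gffa flo qoh bxqo sognp apam
Final line count: 12

Answer: 12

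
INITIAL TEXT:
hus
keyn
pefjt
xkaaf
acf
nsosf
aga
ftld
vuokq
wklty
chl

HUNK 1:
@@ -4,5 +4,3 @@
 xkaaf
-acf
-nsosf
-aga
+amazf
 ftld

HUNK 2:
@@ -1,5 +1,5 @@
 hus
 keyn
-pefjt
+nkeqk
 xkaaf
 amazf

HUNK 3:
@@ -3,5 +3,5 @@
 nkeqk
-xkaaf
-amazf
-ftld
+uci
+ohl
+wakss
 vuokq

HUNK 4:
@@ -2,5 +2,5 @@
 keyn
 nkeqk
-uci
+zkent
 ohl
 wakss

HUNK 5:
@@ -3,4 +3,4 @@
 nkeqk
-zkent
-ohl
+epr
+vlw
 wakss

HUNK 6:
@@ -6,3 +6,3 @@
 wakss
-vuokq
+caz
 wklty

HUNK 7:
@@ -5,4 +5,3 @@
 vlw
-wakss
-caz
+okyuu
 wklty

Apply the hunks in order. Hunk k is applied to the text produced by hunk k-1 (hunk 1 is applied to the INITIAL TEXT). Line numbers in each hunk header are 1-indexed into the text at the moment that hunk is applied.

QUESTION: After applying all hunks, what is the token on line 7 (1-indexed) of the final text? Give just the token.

Answer: wklty

Derivation:
Hunk 1: at line 4 remove [acf,nsosf,aga] add [amazf] -> 9 lines: hus keyn pefjt xkaaf amazf ftld vuokq wklty chl
Hunk 2: at line 1 remove [pefjt] add [nkeqk] -> 9 lines: hus keyn nkeqk xkaaf amazf ftld vuokq wklty chl
Hunk 3: at line 3 remove [xkaaf,amazf,ftld] add [uci,ohl,wakss] -> 9 lines: hus keyn nkeqk uci ohl wakss vuokq wklty chl
Hunk 4: at line 2 remove [uci] add [zkent] -> 9 lines: hus keyn nkeqk zkent ohl wakss vuokq wklty chl
Hunk 5: at line 3 remove [zkent,ohl] add [epr,vlw] -> 9 lines: hus keyn nkeqk epr vlw wakss vuokq wklty chl
Hunk 6: at line 6 remove [vuokq] add [caz] -> 9 lines: hus keyn nkeqk epr vlw wakss caz wklty chl
Hunk 7: at line 5 remove [wakss,caz] add [okyuu] -> 8 lines: hus keyn nkeqk epr vlw okyuu wklty chl
Final line 7: wklty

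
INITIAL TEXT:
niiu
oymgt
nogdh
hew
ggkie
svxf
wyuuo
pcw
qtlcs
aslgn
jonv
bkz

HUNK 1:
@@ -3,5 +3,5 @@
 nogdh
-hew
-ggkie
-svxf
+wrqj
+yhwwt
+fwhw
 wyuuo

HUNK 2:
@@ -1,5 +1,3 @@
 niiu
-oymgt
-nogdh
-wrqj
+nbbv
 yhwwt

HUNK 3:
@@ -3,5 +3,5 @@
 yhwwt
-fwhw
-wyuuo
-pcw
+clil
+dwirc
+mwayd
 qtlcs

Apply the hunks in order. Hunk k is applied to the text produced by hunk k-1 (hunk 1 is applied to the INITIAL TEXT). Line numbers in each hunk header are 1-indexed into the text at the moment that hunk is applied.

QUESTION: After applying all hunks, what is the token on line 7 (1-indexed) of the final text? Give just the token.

Answer: qtlcs

Derivation:
Hunk 1: at line 3 remove [hew,ggkie,svxf] add [wrqj,yhwwt,fwhw] -> 12 lines: niiu oymgt nogdh wrqj yhwwt fwhw wyuuo pcw qtlcs aslgn jonv bkz
Hunk 2: at line 1 remove [oymgt,nogdh,wrqj] add [nbbv] -> 10 lines: niiu nbbv yhwwt fwhw wyuuo pcw qtlcs aslgn jonv bkz
Hunk 3: at line 3 remove [fwhw,wyuuo,pcw] add [clil,dwirc,mwayd] -> 10 lines: niiu nbbv yhwwt clil dwirc mwayd qtlcs aslgn jonv bkz
Final line 7: qtlcs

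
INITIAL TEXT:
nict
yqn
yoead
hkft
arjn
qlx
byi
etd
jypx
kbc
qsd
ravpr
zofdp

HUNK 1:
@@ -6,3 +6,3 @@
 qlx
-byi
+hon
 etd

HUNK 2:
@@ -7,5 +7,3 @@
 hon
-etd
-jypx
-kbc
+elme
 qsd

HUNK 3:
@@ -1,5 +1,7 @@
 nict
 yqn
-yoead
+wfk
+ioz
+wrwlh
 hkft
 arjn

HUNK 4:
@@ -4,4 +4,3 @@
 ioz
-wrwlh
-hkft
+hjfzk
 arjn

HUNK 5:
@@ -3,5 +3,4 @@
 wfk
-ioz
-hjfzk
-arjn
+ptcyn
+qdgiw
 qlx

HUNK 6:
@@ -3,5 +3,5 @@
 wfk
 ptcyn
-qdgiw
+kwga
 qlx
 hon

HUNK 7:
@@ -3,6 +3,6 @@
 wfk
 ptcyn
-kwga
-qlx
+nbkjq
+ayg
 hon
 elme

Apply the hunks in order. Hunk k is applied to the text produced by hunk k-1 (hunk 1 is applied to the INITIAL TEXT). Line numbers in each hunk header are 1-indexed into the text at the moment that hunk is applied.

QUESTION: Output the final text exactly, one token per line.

Answer: nict
yqn
wfk
ptcyn
nbkjq
ayg
hon
elme
qsd
ravpr
zofdp

Derivation:
Hunk 1: at line 6 remove [byi] add [hon] -> 13 lines: nict yqn yoead hkft arjn qlx hon etd jypx kbc qsd ravpr zofdp
Hunk 2: at line 7 remove [etd,jypx,kbc] add [elme] -> 11 lines: nict yqn yoead hkft arjn qlx hon elme qsd ravpr zofdp
Hunk 3: at line 1 remove [yoead] add [wfk,ioz,wrwlh] -> 13 lines: nict yqn wfk ioz wrwlh hkft arjn qlx hon elme qsd ravpr zofdp
Hunk 4: at line 4 remove [wrwlh,hkft] add [hjfzk] -> 12 lines: nict yqn wfk ioz hjfzk arjn qlx hon elme qsd ravpr zofdp
Hunk 5: at line 3 remove [ioz,hjfzk,arjn] add [ptcyn,qdgiw] -> 11 lines: nict yqn wfk ptcyn qdgiw qlx hon elme qsd ravpr zofdp
Hunk 6: at line 3 remove [qdgiw] add [kwga] -> 11 lines: nict yqn wfk ptcyn kwga qlx hon elme qsd ravpr zofdp
Hunk 7: at line 3 remove [kwga,qlx] add [nbkjq,ayg] -> 11 lines: nict yqn wfk ptcyn nbkjq ayg hon elme qsd ravpr zofdp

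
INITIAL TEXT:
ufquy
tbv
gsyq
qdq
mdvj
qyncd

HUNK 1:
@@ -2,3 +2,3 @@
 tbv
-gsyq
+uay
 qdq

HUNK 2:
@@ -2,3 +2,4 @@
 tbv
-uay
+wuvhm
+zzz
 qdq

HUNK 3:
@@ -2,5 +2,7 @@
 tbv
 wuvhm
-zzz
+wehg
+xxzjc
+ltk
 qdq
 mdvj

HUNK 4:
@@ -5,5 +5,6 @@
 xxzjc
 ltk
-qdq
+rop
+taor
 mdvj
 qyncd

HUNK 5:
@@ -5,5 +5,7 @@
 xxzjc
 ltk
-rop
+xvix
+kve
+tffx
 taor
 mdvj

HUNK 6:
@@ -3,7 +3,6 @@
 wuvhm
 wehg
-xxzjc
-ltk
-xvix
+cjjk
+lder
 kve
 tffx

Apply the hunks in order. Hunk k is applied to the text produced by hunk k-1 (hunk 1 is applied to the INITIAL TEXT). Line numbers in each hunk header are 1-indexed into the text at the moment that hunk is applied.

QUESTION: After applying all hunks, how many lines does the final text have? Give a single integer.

Hunk 1: at line 2 remove [gsyq] add [uay] -> 6 lines: ufquy tbv uay qdq mdvj qyncd
Hunk 2: at line 2 remove [uay] add [wuvhm,zzz] -> 7 lines: ufquy tbv wuvhm zzz qdq mdvj qyncd
Hunk 3: at line 2 remove [zzz] add [wehg,xxzjc,ltk] -> 9 lines: ufquy tbv wuvhm wehg xxzjc ltk qdq mdvj qyncd
Hunk 4: at line 5 remove [qdq] add [rop,taor] -> 10 lines: ufquy tbv wuvhm wehg xxzjc ltk rop taor mdvj qyncd
Hunk 5: at line 5 remove [rop] add [xvix,kve,tffx] -> 12 lines: ufquy tbv wuvhm wehg xxzjc ltk xvix kve tffx taor mdvj qyncd
Hunk 6: at line 3 remove [xxzjc,ltk,xvix] add [cjjk,lder] -> 11 lines: ufquy tbv wuvhm wehg cjjk lder kve tffx taor mdvj qyncd
Final line count: 11

Answer: 11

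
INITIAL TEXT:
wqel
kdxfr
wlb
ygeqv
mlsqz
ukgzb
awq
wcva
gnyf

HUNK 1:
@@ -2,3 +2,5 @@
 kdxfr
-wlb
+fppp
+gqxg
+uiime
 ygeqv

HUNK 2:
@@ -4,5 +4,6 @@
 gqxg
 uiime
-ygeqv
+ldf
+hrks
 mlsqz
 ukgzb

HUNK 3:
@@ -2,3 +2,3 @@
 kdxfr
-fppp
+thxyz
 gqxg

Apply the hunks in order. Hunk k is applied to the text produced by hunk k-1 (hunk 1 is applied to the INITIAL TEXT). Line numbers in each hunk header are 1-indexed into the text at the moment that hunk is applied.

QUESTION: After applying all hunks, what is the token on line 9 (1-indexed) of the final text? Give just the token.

Hunk 1: at line 2 remove [wlb] add [fppp,gqxg,uiime] -> 11 lines: wqel kdxfr fppp gqxg uiime ygeqv mlsqz ukgzb awq wcva gnyf
Hunk 2: at line 4 remove [ygeqv] add [ldf,hrks] -> 12 lines: wqel kdxfr fppp gqxg uiime ldf hrks mlsqz ukgzb awq wcva gnyf
Hunk 3: at line 2 remove [fppp] add [thxyz] -> 12 lines: wqel kdxfr thxyz gqxg uiime ldf hrks mlsqz ukgzb awq wcva gnyf
Final line 9: ukgzb

Answer: ukgzb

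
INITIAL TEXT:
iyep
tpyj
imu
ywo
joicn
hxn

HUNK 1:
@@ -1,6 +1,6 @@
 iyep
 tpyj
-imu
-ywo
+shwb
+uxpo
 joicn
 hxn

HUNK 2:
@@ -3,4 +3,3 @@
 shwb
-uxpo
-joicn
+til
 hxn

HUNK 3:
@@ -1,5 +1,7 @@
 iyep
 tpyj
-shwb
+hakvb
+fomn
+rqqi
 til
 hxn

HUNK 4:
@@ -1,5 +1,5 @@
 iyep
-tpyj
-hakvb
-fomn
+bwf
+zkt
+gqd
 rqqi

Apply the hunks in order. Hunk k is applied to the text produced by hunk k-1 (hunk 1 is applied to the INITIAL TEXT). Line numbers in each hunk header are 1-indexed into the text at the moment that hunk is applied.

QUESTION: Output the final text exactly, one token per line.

Hunk 1: at line 1 remove [imu,ywo] add [shwb,uxpo] -> 6 lines: iyep tpyj shwb uxpo joicn hxn
Hunk 2: at line 3 remove [uxpo,joicn] add [til] -> 5 lines: iyep tpyj shwb til hxn
Hunk 3: at line 1 remove [shwb] add [hakvb,fomn,rqqi] -> 7 lines: iyep tpyj hakvb fomn rqqi til hxn
Hunk 4: at line 1 remove [tpyj,hakvb,fomn] add [bwf,zkt,gqd] -> 7 lines: iyep bwf zkt gqd rqqi til hxn

Answer: iyep
bwf
zkt
gqd
rqqi
til
hxn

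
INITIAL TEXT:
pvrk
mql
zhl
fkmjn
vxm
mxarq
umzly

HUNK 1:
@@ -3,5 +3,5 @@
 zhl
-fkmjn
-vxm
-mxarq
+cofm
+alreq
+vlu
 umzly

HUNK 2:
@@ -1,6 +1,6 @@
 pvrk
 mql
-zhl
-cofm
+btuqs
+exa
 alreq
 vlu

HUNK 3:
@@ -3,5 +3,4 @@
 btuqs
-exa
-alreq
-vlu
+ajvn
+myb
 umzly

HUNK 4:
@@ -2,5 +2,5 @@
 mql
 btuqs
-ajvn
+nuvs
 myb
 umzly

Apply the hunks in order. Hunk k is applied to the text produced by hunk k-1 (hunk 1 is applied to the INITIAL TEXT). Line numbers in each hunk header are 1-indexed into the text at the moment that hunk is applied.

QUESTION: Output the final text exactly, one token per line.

Hunk 1: at line 3 remove [fkmjn,vxm,mxarq] add [cofm,alreq,vlu] -> 7 lines: pvrk mql zhl cofm alreq vlu umzly
Hunk 2: at line 1 remove [zhl,cofm] add [btuqs,exa] -> 7 lines: pvrk mql btuqs exa alreq vlu umzly
Hunk 3: at line 3 remove [exa,alreq,vlu] add [ajvn,myb] -> 6 lines: pvrk mql btuqs ajvn myb umzly
Hunk 4: at line 2 remove [ajvn] add [nuvs] -> 6 lines: pvrk mql btuqs nuvs myb umzly

Answer: pvrk
mql
btuqs
nuvs
myb
umzly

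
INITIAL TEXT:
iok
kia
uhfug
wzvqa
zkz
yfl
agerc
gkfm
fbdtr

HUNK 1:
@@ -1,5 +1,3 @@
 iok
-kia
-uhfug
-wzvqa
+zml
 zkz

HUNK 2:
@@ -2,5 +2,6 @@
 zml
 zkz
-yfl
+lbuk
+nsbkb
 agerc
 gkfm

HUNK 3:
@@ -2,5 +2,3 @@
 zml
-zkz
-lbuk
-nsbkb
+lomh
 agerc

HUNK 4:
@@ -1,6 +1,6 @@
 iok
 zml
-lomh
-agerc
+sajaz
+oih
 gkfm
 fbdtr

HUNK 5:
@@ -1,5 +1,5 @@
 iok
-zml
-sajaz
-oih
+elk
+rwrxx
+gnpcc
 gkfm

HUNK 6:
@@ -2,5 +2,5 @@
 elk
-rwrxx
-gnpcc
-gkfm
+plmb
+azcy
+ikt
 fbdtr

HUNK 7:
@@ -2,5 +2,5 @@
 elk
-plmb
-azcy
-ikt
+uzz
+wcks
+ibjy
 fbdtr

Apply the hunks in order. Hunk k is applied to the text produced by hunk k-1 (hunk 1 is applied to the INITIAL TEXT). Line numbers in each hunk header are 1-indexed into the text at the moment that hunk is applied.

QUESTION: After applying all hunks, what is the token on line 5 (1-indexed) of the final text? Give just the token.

Hunk 1: at line 1 remove [kia,uhfug,wzvqa] add [zml] -> 7 lines: iok zml zkz yfl agerc gkfm fbdtr
Hunk 2: at line 2 remove [yfl] add [lbuk,nsbkb] -> 8 lines: iok zml zkz lbuk nsbkb agerc gkfm fbdtr
Hunk 3: at line 2 remove [zkz,lbuk,nsbkb] add [lomh] -> 6 lines: iok zml lomh agerc gkfm fbdtr
Hunk 4: at line 1 remove [lomh,agerc] add [sajaz,oih] -> 6 lines: iok zml sajaz oih gkfm fbdtr
Hunk 5: at line 1 remove [zml,sajaz,oih] add [elk,rwrxx,gnpcc] -> 6 lines: iok elk rwrxx gnpcc gkfm fbdtr
Hunk 6: at line 2 remove [rwrxx,gnpcc,gkfm] add [plmb,azcy,ikt] -> 6 lines: iok elk plmb azcy ikt fbdtr
Hunk 7: at line 2 remove [plmb,azcy,ikt] add [uzz,wcks,ibjy] -> 6 lines: iok elk uzz wcks ibjy fbdtr
Final line 5: ibjy

Answer: ibjy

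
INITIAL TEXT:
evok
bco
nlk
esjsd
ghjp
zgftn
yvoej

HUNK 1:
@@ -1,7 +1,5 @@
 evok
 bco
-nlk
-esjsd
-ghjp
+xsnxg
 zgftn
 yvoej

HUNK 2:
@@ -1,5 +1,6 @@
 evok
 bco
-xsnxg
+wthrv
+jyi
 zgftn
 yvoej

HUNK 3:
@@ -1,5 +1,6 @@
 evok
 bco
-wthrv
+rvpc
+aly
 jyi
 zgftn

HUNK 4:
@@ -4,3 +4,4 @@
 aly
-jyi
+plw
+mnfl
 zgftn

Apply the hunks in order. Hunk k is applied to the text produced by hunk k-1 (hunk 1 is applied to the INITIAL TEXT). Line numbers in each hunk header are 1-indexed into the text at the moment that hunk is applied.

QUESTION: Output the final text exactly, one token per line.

Hunk 1: at line 1 remove [nlk,esjsd,ghjp] add [xsnxg] -> 5 lines: evok bco xsnxg zgftn yvoej
Hunk 2: at line 1 remove [xsnxg] add [wthrv,jyi] -> 6 lines: evok bco wthrv jyi zgftn yvoej
Hunk 3: at line 1 remove [wthrv] add [rvpc,aly] -> 7 lines: evok bco rvpc aly jyi zgftn yvoej
Hunk 4: at line 4 remove [jyi] add [plw,mnfl] -> 8 lines: evok bco rvpc aly plw mnfl zgftn yvoej

Answer: evok
bco
rvpc
aly
plw
mnfl
zgftn
yvoej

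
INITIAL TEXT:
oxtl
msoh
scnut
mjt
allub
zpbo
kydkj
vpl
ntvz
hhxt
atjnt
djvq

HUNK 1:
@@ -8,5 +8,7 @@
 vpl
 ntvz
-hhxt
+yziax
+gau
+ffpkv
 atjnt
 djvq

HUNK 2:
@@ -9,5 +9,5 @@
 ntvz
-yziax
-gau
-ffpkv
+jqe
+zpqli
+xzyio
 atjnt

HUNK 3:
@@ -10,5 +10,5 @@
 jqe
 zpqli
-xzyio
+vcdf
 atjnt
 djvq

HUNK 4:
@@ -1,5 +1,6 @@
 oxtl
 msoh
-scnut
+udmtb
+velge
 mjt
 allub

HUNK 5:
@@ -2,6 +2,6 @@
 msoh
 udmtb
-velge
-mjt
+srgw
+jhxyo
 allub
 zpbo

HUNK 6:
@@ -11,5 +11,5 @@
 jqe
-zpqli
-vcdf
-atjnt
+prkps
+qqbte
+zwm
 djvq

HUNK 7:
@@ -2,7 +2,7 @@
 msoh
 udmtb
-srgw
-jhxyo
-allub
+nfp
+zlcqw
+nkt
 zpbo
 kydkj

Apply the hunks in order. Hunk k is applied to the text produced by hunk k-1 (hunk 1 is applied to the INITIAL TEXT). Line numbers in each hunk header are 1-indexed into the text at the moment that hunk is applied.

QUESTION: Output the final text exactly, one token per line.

Answer: oxtl
msoh
udmtb
nfp
zlcqw
nkt
zpbo
kydkj
vpl
ntvz
jqe
prkps
qqbte
zwm
djvq

Derivation:
Hunk 1: at line 8 remove [hhxt] add [yziax,gau,ffpkv] -> 14 lines: oxtl msoh scnut mjt allub zpbo kydkj vpl ntvz yziax gau ffpkv atjnt djvq
Hunk 2: at line 9 remove [yziax,gau,ffpkv] add [jqe,zpqli,xzyio] -> 14 lines: oxtl msoh scnut mjt allub zpbo kydkj vpl ntvz jqe zpqli xzyio atjnt djvq
Hunk 3: at line 10 remove [xzyio] add [vcdf] -> 14 lines: oxtl msoh scnut mjt allub zpbo kydkj vpl ntvz jqe zpqli vcdf atjnt djvq
Hunk 4: at line 1 remove [scnut] add [udmtb,velge] -> 15 lines: oxtl msoh udmtb velge mjt allub zpbo kydkj vpl ntvz jqe zpqli vcdf atjnt djvq
Hunk 5: at line 2 remove [velge,mjt] add [srgw,jhxyo] -> 15 lines: oxtl msoh udmtb srgw jhxyo allub zpbo kydkj vpl ntvz jqe zpqli vcdf atjnt djvq
Hunk 6: at line 11 remove [zpqli,vcdf,atjnt] add [prkps,qqbte,zwm] -> 15 lines: oxtl msoh udmtb srgw jhxyo allub zpbo kydkj vpl ntvz jqe prkps qqbte zwm djvq
Hunk 7: at line 2 remove [srgw,jhxyo,allub] add [nfp,zlcqw,nkt] -> 15 lines: oxtl msoh udmtb nfp zlcqw nkt zpbo kydkj vpl ntvz jqe prkps qqbte zwm djvq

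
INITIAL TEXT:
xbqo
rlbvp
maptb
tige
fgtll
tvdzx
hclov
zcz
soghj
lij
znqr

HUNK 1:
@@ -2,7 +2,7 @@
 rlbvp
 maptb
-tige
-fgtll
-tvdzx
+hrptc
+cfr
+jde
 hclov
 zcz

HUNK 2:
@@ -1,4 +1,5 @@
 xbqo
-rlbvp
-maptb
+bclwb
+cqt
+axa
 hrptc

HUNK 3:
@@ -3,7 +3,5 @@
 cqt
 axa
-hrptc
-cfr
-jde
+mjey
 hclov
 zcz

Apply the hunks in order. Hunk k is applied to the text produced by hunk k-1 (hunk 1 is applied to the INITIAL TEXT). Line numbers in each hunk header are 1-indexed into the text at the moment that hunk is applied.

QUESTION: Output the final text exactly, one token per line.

Hunk 1: at line 2 remove [tige,fgtll,tvdzx] add [hrptc,cfr,jde] -> 11 lines: xbqo rlbvp maptb hrptc cfr jde hclov zcz soghj lij znqr
Hunk 2: at line 1 remove [rlbvp,maptb] add [bclwb,cqt,axa] -> 12 lines: xbqo bclwb cqt axa hrptc cfr jde hclov zcz soghj lij znqr
Hunk 3: at line 3 remove [hrptc,cfr,jde] add [mjey] -> 10 lines: xbqo bclwb cqt axa mjey hclov zcz soghj lij znqr

Answer: xbqo
bclwb
cqt
axa
mjey
hclov
zcz
soghj
lij
znqr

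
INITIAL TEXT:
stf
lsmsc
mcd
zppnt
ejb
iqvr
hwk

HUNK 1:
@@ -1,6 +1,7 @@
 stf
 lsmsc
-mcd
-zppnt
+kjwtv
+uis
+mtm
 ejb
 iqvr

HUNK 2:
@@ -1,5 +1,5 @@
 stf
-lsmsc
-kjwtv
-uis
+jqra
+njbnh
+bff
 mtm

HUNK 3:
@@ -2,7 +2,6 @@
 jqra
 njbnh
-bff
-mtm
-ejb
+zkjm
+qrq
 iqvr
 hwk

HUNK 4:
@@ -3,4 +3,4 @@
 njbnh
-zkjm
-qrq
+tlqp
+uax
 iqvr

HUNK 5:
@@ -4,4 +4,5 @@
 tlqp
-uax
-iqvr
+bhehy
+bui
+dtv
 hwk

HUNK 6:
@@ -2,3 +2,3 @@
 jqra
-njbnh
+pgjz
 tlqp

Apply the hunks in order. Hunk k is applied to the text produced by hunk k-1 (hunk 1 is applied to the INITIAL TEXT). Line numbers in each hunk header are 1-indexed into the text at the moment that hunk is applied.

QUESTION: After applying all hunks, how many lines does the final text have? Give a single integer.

Answer: 8

Derivation:
Hunk 1: at line 1 remove [mcd,zppnt] add [kjwtv,uis,mtm] -> 8 lines: stf lsmsc kjwtv uis mtm ejb iqvr hwk
Hunk 2: at line 1 remove [lsmsc,kjwtv,uis] add [jqra,njbnh,bff] -> 8 lines: stf jqra njbnh bff mtm ejb iqvr hwk
Hunk 3: at line 2 remove [bff,mtm,ejb] add [zkjm,qrq] -> 7 lines: stf jqra njbnh zkjm qrq iqvr hwk
Hunk 4: at line 3 remove [zkjm,qrq] add [tlqp,uax] -> 7 lines: stf jqra njbnh tlqp uax iqvr hwk
Hunk 5: at line 4 remove [uax,iqvr] add [bhehy,bui,dtv] -> 8 lines: stf jqra njbnh tlqp bhehy bui dtv hwk
Hunk 6: at line 2 remove [njbnh] add [pgjz] -> 8 lines: stf jqra pgjz tlqp bhehy bui dtv hwk
Final line count: 8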